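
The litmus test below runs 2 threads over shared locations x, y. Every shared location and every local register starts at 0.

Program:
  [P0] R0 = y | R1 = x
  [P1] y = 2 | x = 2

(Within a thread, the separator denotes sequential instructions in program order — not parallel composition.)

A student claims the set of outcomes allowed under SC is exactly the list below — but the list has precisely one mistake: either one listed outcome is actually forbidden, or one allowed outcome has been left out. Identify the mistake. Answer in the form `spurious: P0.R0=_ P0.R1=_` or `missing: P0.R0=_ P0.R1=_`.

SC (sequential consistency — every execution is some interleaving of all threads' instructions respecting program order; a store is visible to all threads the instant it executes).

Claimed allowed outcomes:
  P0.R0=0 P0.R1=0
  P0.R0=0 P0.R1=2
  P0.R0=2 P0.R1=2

missing: P0.R0=2 P0.R1=0

outcome vector order: (P0.R0,P0.R1)
under SC → <0 0>; <0 2>; <2 0>; <2 2>
SC∖claimed = {<2 0>}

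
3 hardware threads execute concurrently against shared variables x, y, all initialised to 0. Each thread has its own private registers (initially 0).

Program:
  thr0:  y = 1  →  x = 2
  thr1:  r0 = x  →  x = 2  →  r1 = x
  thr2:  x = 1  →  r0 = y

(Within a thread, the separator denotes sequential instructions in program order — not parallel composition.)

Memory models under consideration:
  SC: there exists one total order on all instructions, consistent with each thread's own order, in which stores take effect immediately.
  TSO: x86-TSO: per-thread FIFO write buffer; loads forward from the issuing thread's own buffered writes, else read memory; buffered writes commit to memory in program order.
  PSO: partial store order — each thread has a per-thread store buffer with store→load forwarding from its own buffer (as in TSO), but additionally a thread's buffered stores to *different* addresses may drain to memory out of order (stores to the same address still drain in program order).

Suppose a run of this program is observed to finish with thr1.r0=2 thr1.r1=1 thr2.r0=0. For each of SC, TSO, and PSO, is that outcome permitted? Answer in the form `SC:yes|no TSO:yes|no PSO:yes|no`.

outcome vector order: (thr1.r0,thr1.r1,thr2.r0)
SC (9): 010; 011; 020; 021; 120; 121; 211; 220; 221
TSO (10): 010; 011; 020; 021; 120; 121; 210; 211; 220; 221
PSO (10): 010; 011; 020; 021; 120; 121; 210; 211; 220; 221
target 210 ∈ {TSO,PSO}

SC:no TSO:yes PSO:yes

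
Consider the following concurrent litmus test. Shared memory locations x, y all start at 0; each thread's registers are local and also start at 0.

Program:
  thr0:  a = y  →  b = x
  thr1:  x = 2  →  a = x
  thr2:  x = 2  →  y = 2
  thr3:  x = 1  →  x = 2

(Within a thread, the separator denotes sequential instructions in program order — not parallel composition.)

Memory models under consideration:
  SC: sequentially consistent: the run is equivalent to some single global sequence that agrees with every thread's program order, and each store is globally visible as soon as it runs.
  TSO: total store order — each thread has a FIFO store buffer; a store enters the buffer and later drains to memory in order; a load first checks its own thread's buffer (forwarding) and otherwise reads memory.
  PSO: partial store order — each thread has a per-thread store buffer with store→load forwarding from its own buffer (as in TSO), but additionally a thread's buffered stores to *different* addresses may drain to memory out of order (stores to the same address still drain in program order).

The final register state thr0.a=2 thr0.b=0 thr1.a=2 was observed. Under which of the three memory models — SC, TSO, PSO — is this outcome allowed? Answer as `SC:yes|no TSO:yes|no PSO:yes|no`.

SC:no TSO:no PSO:yes

outcome vector order: (thr0.a,thr0.b,thr1.a)
[SC] allowed = {(0,0,1); (0,0,2); (0,1,1); (0,1,2); (0,2,1); (0,2,2); (2,1,1); (2,1,2); (2,2,1); (2,2,2)}
[TSO] allowed = {(0,0,1); (0,0,2); (0,1,1); (0,1,2); (0,2,1); (0,2,2); (2,1,1); (2,1,2); (2,2,1); (2,2,2)}
[PSO] allowed = {(0,0,1); (0,0,2); (0,1,1); (0,1,2); (0,2,1); (0,2,2); (2,0,1); (2,0,2); (2,1,1); (2,1,2); (2,2,1); (2,2,2)}
target (2,0,2) ∈ {PSO}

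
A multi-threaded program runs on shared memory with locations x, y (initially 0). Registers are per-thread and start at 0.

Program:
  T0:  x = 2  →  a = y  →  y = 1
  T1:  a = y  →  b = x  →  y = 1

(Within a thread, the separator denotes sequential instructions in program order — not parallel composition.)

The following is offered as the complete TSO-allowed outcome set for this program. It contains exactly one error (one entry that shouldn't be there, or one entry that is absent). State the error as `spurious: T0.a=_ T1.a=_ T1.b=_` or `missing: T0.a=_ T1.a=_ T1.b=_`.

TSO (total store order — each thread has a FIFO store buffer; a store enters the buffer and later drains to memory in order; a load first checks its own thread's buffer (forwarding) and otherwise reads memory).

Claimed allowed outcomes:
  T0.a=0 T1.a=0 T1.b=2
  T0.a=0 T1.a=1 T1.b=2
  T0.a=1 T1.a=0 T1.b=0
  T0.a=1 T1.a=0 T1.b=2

missing: T0.a=0 T1.a=0 T1.b=0

outcome vector order: (T0.a,T1.a,T1.b)
TSO (5): 0/0/0, 0/0/2, 0/1/2, 1/0/0, 1/0/2
TSO∖claimed = {0/0/0}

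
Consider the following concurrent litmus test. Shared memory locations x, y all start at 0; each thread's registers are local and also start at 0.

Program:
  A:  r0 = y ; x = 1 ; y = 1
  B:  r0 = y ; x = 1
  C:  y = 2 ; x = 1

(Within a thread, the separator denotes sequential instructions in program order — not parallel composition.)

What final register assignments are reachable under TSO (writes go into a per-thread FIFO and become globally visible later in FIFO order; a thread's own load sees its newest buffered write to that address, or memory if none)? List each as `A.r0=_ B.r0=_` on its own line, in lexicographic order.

outcome vector order: (A.r0,B.r0)
|TSO outcomes| = 6

A.r0=0 B.r0=0
A.r0=0 B.r0=1
A.r0=0 B.r0=2
A.r0=2 B.r0=0
A.r0=2 B.r0=1
A.r0=2 B.r0=2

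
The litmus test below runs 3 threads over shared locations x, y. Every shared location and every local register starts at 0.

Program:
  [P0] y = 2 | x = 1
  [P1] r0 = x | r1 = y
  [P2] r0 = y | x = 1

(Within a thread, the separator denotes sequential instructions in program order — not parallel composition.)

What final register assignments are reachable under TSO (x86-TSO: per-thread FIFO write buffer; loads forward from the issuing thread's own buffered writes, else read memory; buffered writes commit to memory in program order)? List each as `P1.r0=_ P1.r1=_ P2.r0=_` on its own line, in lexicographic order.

P1.r0=0 P1.r1=0 P2.r0=0
P1.r0=0 P1.r1=0 P2.r0=2
P1.r0=0 P1.r1=2 P2.r0=0
P1.r0=0 P1.r1=2 P2.r0=2
P1.r0=1 P1.r1=0 P2.r0=0
P1.r0=1 P1.r1=2 P2.r0=0
P1.r0=1 P1.r1=2 P2.r0=2

outcome vector order: (P1.r0,P1.r1,P2.r0)
|TSO outcomes| = 7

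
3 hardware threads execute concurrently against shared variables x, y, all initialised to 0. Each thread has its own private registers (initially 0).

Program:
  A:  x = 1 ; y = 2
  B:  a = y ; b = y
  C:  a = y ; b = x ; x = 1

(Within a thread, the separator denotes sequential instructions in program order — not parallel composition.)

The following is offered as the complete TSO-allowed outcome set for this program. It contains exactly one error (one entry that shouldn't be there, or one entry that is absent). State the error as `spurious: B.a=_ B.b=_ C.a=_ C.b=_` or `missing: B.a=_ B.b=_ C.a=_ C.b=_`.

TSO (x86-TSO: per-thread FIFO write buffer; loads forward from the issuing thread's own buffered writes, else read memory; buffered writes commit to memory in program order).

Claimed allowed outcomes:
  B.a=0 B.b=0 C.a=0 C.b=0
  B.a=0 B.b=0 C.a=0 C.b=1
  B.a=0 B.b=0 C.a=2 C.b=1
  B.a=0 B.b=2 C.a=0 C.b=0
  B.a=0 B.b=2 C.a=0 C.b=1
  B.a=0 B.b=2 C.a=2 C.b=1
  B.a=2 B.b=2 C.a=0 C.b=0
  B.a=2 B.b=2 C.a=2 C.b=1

missing: B.a=2 B.b=2 C.a=0 C.b=1

outcome vector order: (B.a,B.b,C.a,C.b)
TSO: 9 outcomes — {0000, 0001, 0021, 0200, 0201, 0221, 2200, 2201, 2221}
TSO∖claimed = {2201}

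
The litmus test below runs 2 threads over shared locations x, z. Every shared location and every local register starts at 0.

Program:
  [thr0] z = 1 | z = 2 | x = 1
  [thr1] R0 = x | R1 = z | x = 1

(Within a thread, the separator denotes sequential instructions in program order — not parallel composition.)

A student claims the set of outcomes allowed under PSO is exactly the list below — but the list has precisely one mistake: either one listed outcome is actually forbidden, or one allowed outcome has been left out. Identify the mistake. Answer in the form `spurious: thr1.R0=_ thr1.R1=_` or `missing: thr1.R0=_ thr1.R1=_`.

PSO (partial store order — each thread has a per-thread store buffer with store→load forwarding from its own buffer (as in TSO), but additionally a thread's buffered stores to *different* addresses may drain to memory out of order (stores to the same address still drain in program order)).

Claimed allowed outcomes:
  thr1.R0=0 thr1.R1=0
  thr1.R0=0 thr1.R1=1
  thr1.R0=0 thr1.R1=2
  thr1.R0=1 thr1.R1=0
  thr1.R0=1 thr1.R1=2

missing: thr1.R0=1 thr1.R1=1

outcome vector order: (thr1.R0,thr1.R1)
[PSO] allowed = {0/0; 0/1; 0/2; 1/0; 1/1; 1/2}
PSO∖claimed = {1/1}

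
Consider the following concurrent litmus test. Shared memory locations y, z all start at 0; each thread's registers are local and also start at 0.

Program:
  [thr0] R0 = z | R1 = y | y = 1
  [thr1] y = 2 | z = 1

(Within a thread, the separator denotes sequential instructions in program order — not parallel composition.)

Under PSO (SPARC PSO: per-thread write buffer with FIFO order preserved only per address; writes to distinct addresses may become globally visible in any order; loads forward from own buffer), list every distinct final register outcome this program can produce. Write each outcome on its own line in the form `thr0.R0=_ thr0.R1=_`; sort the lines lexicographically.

outcome vector order: (thr0.R0,thr0.R1)
|PSO outcomes| = 4

thr0.R0=0 thr0.R1=0
thr0.R0=0 thr0.R1=2
thr0.R0=1 thr0.R1=0
thr0.R0=1 thr0.R1=2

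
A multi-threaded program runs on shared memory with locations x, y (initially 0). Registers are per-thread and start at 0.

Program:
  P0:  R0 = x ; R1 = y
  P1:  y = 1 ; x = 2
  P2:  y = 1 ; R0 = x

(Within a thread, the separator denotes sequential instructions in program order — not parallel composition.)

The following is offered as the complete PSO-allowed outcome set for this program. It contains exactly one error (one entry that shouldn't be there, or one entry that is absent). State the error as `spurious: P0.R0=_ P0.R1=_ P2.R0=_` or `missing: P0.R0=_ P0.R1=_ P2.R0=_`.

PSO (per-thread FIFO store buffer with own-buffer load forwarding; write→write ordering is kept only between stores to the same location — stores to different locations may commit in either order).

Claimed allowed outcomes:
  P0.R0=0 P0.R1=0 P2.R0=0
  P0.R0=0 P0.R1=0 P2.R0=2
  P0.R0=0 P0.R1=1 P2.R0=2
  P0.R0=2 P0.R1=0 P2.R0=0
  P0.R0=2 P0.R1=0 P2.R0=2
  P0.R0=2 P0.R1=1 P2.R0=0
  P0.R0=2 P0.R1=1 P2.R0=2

outcome vector order: (P0.R0,P0.R1,P2.R0)
under PSO → (0,0,0) (0,0,2) (0,1,0) (0,1,2) (2,0,0) (2,0,2) (2,1,0) (2,1,2)
PSO∖claimed = {(0,1,0)}

missing: P0.R0=0 P0.R1=1 P2.R0=0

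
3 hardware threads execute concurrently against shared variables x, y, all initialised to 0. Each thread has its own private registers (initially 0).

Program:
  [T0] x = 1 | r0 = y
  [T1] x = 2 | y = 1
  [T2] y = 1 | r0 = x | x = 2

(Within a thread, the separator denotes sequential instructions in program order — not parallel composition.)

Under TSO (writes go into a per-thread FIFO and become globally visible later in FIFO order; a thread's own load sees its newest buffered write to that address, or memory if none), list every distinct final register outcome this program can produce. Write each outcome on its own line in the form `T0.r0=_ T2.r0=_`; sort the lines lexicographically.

T0.r0=0 T2.r0=0
T0.r0=0 T2.r0=1
T0.r0=0 T2.r0=2
T0.r0=1 T2.r0=0
T0.r0=1 T2.r0=1
T0.r0=1 T2.r0=2

outcome vector order: (T0.r0,T2.r0)
|TSO outcomes| = 6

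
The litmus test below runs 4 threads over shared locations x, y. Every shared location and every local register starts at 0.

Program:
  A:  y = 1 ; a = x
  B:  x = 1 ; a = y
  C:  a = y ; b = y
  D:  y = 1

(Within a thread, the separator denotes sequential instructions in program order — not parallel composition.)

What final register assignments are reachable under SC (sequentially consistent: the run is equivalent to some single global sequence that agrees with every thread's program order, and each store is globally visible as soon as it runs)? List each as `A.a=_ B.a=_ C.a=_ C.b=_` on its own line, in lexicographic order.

outcome vector order: (A.a,B.a,C.a,C.b)
|SC outcomes| = 9

A.a=0 B.a=1 C.a=0 C.b=0
A.a=0 B.a=1 C.a=0 C.b=1
A.a=0 B.a=1 C.a=1 C.b=1
A.a=1 B.a=0 C.a=0 C.b=0
A.a=1 B.a=0 C.a=0 C.b=1
A.a=1 B.a=0 C.a=1 C.b=1
A.a=1 B.a=1 C.a=0 C.b=0
A.a=1 B.a=1 C.a=0 C.b=1
A.a=1 B.a=1 C.a=1 C.b=1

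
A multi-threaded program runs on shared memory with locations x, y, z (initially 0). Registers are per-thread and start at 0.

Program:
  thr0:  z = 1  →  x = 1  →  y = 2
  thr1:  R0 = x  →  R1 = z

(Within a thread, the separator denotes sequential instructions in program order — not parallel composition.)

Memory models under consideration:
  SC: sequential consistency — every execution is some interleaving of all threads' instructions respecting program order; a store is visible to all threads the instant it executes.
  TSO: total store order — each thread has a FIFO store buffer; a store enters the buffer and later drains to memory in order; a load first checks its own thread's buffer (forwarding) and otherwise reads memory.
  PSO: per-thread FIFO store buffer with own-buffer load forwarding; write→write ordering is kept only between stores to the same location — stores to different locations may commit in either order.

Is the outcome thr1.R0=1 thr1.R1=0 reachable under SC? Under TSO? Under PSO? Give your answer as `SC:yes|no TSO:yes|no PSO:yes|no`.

SC:no TSO:no PSO:yes

outcome vector order: (thr1.R0,thr1.R1)
under SC → 0/0 0/1 1/1
under TSO → 0/0 0/1 1/1
under PSO → 0/0 0/1 1/0 1/1
target 1/0 ∈ {PSO}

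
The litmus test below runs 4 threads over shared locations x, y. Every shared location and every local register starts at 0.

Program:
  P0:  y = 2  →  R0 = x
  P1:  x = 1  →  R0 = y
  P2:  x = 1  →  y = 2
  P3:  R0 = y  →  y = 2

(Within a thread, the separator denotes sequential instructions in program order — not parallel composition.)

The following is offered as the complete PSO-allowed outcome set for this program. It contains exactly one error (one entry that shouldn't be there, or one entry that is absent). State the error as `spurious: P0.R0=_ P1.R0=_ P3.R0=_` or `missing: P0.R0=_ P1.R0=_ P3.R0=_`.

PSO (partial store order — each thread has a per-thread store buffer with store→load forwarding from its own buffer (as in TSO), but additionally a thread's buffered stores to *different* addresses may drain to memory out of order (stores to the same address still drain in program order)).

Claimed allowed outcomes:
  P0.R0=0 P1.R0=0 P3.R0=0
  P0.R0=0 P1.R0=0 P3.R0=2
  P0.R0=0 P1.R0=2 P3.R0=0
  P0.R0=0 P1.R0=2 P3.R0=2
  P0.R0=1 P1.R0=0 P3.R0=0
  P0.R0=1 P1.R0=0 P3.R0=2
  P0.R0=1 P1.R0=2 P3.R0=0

missing: P0.R0=1 P1.R0=2 P3.R0=2

outcome vector order: (P0.R0,P1.R0,P3.R0)
[PSO] allowed = {<0 0 0>, <0 0 2>, <0 2 0>, <0 2 2>, <1 0 0>, <1 0 2>, <1 2 0>, <1 2 2>}
PSO∖claimed = {<1 2 2>}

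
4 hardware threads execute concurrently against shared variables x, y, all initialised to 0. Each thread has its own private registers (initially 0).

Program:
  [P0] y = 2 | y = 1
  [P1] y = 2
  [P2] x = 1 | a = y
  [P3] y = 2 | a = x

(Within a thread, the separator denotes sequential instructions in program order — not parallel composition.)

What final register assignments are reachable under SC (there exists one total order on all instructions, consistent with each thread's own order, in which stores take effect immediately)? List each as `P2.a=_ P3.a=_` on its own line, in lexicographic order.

P2.a=0 P3.a=1
P2.a=1 P3.a=0
P2.a=1 P3.a=1
P2.a=2 P3.a=0
P2.a=2 P3.a=1

outcome vector order: (P2.a,P3.a)
|SC outcomes| = 5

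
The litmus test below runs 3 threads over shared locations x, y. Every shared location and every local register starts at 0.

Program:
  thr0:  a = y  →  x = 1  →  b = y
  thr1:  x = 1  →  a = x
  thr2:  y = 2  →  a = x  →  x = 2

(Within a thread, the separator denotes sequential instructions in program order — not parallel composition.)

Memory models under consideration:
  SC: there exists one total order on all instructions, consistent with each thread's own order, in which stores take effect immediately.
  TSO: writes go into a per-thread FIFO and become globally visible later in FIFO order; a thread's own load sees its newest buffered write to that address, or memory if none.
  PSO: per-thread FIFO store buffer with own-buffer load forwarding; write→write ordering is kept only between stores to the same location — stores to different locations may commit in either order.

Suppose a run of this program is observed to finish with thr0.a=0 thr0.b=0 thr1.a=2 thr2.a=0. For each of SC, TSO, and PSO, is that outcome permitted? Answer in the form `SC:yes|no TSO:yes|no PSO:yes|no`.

outcome vector order: (thr0.a,thr0.b,thr1.a,thr2.a)
SC (10): 0/0/1/1; 0/0/2/1; 0/2/1/0; 0/2/1/1; 0/2/2/0; 0/2/2/1; 2/2/1/0; 2/2/1/1; 2/2/2/0; 2/2/2/1
TSO (12): 0/0/1/0; 0/0/1/1; 0/0/2/0; 0/0/2/1; 0/2/1/0; 0/2/1/1; 0/2/2/0; 0/2/2/1; 2/2/1/0; 2/2/1/1; 2/2/2/0; 2/2/2/1
PSO (12): 0/0/1/0; 0/0/1/1; 0/0/2/0; 0/0/2/1; 0/2/1/0; 0/2/1/1; 0/2/2/0; 0/2/2/1; 2/2/1/0; 2/2/1/1; 2/2/2/0; 2/2/2/1
target 0/0/2/0 ∈ {TSO,PSO}

SC:no TSO:yes PSO:yes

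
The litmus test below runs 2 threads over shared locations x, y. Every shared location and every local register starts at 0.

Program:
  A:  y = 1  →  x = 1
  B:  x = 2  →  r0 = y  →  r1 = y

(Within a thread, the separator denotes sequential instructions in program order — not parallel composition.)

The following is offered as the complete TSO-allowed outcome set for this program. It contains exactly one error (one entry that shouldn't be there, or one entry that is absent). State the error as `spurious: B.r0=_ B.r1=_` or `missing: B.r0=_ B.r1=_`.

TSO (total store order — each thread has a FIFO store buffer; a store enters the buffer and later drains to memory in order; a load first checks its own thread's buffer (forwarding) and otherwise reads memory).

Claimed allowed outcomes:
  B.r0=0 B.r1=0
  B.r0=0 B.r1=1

outcome vector order: (B.r0,B.r1)
under TSO → 0/0 0/1 1/1
TSO∖claimed = {1/1}

missing: B.r0=1 B.r1=1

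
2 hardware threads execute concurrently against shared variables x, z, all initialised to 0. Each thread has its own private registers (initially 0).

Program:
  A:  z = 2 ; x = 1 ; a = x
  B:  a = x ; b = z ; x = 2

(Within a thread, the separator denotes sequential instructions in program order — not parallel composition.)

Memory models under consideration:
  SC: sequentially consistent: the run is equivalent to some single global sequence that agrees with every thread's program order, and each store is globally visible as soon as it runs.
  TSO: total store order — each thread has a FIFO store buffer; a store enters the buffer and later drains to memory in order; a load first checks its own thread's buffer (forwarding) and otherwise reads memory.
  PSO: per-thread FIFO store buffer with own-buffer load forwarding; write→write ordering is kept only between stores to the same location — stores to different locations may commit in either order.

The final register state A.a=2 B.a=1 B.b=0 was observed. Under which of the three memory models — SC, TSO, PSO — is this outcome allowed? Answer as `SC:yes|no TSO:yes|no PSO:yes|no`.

outcome vector order: (A.a,B.a,B.b)
SC: 6 outcomes — {<1 0 0>; <1 0 2>; <1 1 2>; <2 0 0>; <2 0 2>; <2 1 2>}
TSO: 6 outcomes — {<1 0 0>; <1 0 2>; <1 1 2>; <2 0 0>; <2 0 2>; <2 1 2>}
PSO: 8 outcomes — {<1 0 0>; <1 0 2>; <1 1 0>; <1 1 2>; <2 0 0>; <2 0 2>; <2 1 0>; <2 1 2>}
target <2 1 0> ∈ {PSO}

SC:no TSO:no PSO:yes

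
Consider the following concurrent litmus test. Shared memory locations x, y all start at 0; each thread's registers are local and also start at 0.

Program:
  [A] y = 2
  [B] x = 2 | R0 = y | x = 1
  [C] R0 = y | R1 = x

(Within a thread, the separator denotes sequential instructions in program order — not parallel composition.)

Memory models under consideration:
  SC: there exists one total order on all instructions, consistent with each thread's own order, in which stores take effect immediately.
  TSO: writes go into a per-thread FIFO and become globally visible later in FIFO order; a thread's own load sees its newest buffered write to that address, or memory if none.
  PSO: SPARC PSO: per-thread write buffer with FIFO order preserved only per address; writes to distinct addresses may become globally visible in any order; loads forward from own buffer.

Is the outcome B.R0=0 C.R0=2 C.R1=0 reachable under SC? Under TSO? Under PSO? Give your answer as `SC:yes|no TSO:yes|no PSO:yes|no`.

outcome vector order: (B.R0,C.R0,C.R1)
under SC → 000; 001; 002; 021; 022; 200; 201; 202; 220; 221; 222
under TSO → 000; 001; 002; 020; 021; 022; 200; 201; 202; 220; 221; 222
under PSO → 000; 001; 002; 020; 021; 022; 200; 201; 202; 220; 221; 222
target 020 ∈ {TSO,PSO}

SC:no TSO:yes PSO:yes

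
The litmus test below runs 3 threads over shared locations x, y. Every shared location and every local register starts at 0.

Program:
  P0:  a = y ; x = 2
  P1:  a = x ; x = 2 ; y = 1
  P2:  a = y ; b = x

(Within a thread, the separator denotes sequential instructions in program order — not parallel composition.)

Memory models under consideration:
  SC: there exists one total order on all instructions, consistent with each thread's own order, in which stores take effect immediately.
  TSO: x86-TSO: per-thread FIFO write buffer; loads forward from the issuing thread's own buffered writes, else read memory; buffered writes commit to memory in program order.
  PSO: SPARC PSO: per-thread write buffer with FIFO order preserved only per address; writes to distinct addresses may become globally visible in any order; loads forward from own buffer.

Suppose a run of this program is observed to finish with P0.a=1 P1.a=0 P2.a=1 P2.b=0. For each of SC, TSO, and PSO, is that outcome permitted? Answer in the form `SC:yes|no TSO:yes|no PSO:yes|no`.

outcome vector order: (P0.a,P1.a,P2.a,P2.b)
under SC → <0 0 0 0>, <0 0 0 2>, <0 0 1 2>, <0 2 0 0>, <0 2 0 2>, <0 2 1 2>, <1 0 0 0>, <1 0 0 2>, <1 0 1 2>
under TSO → <0 0 0 0>, <0 0 0 2>, <0 0 1 2>, <0 2 0 0>, <0 2 0 2>, <0 2 1 2>, <1 0 0 0>, <1 0 0 2>, <1 0 1 2>
under PSO → <0 0 0 0>, <0 0 0 2>, <0 0 1 0>, <0 0 1 2>, <0 2 0 0>, <0 2 0 2>, <0 2 1 2>, <1 0 0 0>, <1 0 0 2>, <1 0 1 0>, <1 0 1 2>
target <1 0 1 0> ∈ {PSO}

SC:no TSO:no PSO:yes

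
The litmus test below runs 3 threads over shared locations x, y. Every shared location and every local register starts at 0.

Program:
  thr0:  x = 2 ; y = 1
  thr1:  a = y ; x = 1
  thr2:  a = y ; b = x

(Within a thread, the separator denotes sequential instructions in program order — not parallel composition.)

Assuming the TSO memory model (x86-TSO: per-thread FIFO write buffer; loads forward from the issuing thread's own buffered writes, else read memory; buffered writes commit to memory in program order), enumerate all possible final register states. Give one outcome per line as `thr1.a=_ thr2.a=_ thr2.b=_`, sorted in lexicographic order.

outcome vector order: (thr1.a,thr2.a,thr2.b)
|TSO outcomes| = 10

thr1.a=0 thr2.a=0 thr2.b=0
thr1.a=0 thr2.a=0 thr2.b=1
thr1.a=0 thr2.a=0 thr2.b=2
thr1.a=0 thr2.a=1 thr2.b=1
thr1.a=0 thr2.a=1 thr2.b=2
thr1.a=1 thr2.a=0 thr2.b=0
thr1.a=1 thr2.a=0 thr2.b=1
thr1.a=1 thr2.a=0 thr2.b=2
thr1.a=1 thr2.a=1 thr2.b=1
thr1.a=1 thr2.a=1 thr2.b=2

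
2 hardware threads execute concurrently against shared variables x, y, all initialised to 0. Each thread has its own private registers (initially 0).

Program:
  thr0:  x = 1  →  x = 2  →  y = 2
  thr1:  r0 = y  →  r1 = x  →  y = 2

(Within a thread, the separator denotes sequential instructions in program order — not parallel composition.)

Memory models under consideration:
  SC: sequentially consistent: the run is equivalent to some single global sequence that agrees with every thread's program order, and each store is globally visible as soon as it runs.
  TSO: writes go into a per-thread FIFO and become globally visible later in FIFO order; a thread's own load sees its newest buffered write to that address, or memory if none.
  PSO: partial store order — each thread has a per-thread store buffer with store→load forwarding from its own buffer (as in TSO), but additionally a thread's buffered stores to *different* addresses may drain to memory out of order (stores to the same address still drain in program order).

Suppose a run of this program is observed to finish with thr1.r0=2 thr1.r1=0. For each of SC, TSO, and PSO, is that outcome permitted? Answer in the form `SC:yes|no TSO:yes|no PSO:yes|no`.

SC:no TSO:no PSO:yes

outcome vector order: (thr1.r0,thr1.r1)
SC: 4 outcomes — {<0 0> <0 1> <0 2> <2 2>}
TSO: 4 outcomes — {<0 0> <0 1> <0 2> <2 2>}
PSO: 6 outcomes — {<0 0> <0 1> <0 2> <2 0> <2 1> <2 2>}
target <2 0> ∈ {PSO}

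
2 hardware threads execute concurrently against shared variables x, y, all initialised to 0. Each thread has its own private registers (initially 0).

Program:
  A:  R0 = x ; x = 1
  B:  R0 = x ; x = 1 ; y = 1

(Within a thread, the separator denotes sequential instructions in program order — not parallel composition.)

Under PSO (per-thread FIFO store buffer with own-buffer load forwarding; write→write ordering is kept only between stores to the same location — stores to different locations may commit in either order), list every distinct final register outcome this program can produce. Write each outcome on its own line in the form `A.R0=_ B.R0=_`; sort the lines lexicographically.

outcome vector order: (A.R0,B.R0)
|PSO outcomes| = 3

A.R0=0 B.R0=0
A.R0=0 B.R0=1
A.R0=1 B.R0=0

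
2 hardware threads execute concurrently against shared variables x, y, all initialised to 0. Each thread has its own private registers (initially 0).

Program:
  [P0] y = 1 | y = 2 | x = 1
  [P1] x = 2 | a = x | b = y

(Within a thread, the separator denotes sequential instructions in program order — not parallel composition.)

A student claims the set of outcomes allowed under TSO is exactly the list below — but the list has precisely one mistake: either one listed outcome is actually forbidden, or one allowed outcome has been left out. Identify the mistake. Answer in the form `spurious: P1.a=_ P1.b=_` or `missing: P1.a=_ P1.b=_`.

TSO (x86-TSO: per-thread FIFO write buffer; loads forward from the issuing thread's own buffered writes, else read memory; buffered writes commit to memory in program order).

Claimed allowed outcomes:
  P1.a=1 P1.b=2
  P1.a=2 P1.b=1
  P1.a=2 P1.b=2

outcome vector order: (P1.a,P1.b)
TSO (4): 1/2; 2/0; 2/1; 2/2
TSO∖claimed = {2/0}

missing: P1.a=2 P1.b=0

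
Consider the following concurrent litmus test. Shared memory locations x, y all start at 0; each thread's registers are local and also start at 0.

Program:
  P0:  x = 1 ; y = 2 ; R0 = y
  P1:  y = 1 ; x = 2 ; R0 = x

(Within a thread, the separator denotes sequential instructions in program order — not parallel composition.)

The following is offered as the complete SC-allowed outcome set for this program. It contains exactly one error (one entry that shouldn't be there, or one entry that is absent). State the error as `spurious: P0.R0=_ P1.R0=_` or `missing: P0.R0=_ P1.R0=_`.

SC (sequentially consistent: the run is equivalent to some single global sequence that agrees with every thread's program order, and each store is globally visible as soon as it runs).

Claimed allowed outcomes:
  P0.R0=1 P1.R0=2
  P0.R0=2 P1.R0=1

outcome vector order: (P0.R0,P1.R0)
SC: 3 outcomes — {<1 2>, <2 1>, <2 2>}
SC∖claimed = {<2 2>}

missing: P0.R0=2 P1.R0=2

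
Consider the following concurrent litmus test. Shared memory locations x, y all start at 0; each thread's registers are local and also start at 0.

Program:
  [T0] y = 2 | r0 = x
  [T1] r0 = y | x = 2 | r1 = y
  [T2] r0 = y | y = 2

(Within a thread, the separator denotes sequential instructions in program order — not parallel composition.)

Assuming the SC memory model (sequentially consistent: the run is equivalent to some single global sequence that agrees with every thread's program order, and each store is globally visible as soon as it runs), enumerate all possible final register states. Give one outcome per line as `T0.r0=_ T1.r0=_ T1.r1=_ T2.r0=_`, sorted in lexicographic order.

outcome vector order: (T0.r0,T1.r0,T1.r1,T2.r0)
|SC outcomes| = 10

T0.r0=0 T1.r0=0 T1.r1=2 T2.r0=0
T0.r0=0 T1.r0=0 T1.r1=2 T2.r0=2
T0.r0=0 T1.r0=2 T1.r1=2 T2.r0=0
T0.r0=0 T1.r0=2 T1.r1=2 T2.r0=2
T0.r0=2 T1.r0=0 T1.r1=0 T2.r0=0
T0.r0=2 T1.r0=0 T1.r1=0 T2.r0=2
T0.r0=2 T1.r0=0 T1.r1=2 T2.r0=0
T0.r0=2 T1.r0=0 T1.r1=2 T2.r0=2
T0.r0=2 T1.r0=2 T1.r1=2 T2.r0=0
T0.r0=2 T1.r0=2 T1.r1=2 T2.r0=2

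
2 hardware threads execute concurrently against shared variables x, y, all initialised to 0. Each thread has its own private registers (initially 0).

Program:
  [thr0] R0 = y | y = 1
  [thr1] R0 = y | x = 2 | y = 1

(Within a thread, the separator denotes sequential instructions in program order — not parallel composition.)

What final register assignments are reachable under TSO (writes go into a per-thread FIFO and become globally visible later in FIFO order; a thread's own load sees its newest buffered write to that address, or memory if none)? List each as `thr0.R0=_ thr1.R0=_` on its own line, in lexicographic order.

outcome vector order: (thr0.R0,thr1.R0)
|TSO outcomes| = 3

thr0.R0=0 thr1.R0=0
thr0.R0=0 thr1.R0=1
thr0.R0=1 thr1.R0=0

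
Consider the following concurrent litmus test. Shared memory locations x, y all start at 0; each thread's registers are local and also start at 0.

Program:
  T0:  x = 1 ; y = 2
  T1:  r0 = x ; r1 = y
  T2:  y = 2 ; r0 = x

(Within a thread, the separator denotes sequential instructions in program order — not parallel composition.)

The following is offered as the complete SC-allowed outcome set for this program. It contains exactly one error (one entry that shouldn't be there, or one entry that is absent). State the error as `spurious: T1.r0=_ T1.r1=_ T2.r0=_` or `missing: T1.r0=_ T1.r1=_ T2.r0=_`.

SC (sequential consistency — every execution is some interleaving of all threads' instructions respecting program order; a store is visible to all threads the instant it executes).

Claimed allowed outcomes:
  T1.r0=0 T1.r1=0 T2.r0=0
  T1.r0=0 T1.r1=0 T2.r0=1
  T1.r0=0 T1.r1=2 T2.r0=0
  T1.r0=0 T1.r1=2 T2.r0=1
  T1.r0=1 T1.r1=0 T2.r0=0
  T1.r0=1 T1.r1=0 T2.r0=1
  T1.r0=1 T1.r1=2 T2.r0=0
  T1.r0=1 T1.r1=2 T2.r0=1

spurious: T1.r0=1 T1.r1=0 T2.r0=0

outcome vector order: (T1.r0,T1.r1,T2.r0)
[SC] allowed = {000, 001, 020, 021, 101, 120, 121}
claimed∖SC = {100}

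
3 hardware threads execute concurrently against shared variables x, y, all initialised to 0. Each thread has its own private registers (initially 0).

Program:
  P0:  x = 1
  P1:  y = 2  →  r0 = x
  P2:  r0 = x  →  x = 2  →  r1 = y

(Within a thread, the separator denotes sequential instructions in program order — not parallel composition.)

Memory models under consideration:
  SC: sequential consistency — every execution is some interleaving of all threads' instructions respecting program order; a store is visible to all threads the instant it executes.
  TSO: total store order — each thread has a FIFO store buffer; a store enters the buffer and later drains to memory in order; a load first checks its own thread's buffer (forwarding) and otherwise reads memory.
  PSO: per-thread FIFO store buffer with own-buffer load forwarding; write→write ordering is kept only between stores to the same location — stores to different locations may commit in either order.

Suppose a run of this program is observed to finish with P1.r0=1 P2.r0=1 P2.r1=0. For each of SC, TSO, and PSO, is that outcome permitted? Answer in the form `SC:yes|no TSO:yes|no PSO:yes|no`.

outcome vector order: (P1.r0,P2.r0,P2.r1)
SC (9): 002 012 100 102 112 200 202 210 212
TSO (12): 000 002 010 012 100 102 110 112 200 202 210 212
PSO (12): 000 002 010 012 100 102 110 112 200 202 210 212
target 110 ∈ {TSO,PSO}

SC:no TSO:yes PSO:yes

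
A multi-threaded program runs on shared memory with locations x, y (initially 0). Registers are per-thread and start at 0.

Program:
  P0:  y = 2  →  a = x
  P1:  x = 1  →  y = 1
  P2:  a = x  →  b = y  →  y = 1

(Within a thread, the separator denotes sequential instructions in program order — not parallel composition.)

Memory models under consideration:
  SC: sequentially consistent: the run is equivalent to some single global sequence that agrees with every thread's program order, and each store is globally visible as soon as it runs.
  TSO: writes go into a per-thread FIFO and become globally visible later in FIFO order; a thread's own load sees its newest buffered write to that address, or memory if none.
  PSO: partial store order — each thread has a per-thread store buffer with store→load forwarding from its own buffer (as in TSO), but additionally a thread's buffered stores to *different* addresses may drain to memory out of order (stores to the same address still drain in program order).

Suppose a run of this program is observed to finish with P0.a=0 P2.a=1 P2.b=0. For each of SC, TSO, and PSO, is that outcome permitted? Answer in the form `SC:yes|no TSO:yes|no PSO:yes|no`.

SC:no TSO:yes PSO:yes

outcome vector order: (P0.a,P2.a,P2.b)
under SC → 0/0/0, 0/0/1, 0/0/2, 0/1/1, 0/1/2, 1/0/0, 1/0/1, 1/0/2, 1/1/0, 1/1/1, 1/1/2
under TSO → 0/0/0, 0/0/1, 0/0/2, 0/1/0, 0/1/1, 0/1/2, 1/0/0, 1/0/1, 1/0/2, 1/1/0, 1/1/1, 1/1/2
under PSO → 0/0/0, 0/0/1, 0/0/2, 0/1/0, 0/1/1, 0/1/2, 1/0/0, 1/0/1, 1/0/2, 1/1/0, 1/1/1, 1/1/2
target 0/1/0 ∈ {TSO,PSO}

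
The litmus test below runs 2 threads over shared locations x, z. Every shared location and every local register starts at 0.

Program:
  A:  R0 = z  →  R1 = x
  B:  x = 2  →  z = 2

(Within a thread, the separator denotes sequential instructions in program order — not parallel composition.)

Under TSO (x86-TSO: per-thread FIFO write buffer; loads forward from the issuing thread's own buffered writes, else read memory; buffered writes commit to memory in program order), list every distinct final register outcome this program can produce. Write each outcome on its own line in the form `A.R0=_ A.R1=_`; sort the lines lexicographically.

outcome vector order: (A.R0,A.R1)
|TSO outcomes| = 3

A.R0=0 A.R1=0
A.R0=0 A.R1=2
A.R0=2 A.R1=2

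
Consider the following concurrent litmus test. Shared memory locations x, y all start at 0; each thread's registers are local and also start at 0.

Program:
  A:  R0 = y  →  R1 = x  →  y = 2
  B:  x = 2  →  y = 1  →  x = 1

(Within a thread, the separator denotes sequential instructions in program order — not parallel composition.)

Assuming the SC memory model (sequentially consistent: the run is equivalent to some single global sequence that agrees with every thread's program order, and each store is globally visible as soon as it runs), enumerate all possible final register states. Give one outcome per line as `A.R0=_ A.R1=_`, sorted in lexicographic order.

outcome vector order: (A.R0,A.R1)
|SC outcomes| = 5

A.R0=0 A.R1=0
A.R0=0 A.R1=1
A.R0=0 A.R1=2
A.R0=1 A.R1=1
A.R0=1 A.R1=2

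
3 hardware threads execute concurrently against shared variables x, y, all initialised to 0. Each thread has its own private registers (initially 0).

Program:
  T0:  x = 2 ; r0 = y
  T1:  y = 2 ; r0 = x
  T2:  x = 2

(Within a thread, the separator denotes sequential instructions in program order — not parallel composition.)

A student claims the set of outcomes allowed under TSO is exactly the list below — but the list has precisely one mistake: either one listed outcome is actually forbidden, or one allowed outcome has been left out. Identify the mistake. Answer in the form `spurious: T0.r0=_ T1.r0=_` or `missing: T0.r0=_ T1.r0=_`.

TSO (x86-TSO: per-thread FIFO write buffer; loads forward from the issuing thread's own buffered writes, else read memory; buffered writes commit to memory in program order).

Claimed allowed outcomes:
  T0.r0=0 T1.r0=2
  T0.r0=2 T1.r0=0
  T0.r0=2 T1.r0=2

missing: T0.r0=0 T1.r0=0

outcome vector order: (T0.r0,T1.r0)
[TSO] allowed = {00; 02; 20; 22}
TSO∖claimed = {00}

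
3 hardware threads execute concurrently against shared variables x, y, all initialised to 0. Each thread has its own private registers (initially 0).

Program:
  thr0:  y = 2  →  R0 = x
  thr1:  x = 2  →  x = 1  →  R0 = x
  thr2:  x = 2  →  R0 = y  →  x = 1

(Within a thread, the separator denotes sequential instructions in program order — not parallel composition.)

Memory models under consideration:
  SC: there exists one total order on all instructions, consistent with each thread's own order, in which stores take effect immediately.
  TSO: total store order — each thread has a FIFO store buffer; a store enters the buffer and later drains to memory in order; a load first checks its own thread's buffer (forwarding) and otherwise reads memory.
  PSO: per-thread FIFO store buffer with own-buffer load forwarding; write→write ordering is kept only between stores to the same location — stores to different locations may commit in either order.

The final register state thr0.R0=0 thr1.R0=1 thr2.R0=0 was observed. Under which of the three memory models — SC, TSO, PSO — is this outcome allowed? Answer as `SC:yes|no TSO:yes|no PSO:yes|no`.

outcome vector order: (thr0.R0,thr1.R0,thr2.R0)
SC: 10 outcomes — {012; 022; 110; 112; 120; 122; 210; 212; 220; 222}
TSO: 12 outcomes — {010; 012; 020; 022; 110; 112; 120; 122; 210; 212; 220; 222}
PSO: 12 outcomes — {010; 012; 020; 022; 110; 112; 120; 122; 210; 212; 220; 222}
target 010 ∈ {TSO,PSO}

SC:no TSO:yes PSO:yes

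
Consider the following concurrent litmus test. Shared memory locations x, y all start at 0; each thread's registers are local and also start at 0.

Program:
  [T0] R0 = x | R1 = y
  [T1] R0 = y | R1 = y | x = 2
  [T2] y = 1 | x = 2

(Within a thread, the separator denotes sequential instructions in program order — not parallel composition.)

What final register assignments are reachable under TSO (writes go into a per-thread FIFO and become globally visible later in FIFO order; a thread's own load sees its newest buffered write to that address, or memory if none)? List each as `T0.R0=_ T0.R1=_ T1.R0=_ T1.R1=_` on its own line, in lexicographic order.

outcome vector order: (T0.R0,T0.R1,T1.R0,T1.R1)
|TSO outcomes| = 10

T0.R0=0 T0.R1=0 T1.R0=0 T1.R1=0
T0.R0=0 T0.R1=0 T1.R0=0 T1.R1=1
T0.R0=0 T0.R1=0 T1.R0=1 T1.R1=1
T0.R0=0 T0.R1=1 T1.R0=0 T1.R1=0
T0.R0=0 T0.R1=1 T1.R0=0 T1.R1=1
T0.R0=0 T0.R1=1 T1.R0=1 T1.R1=1
T0.R0=2 T0.R1=0 T1.R0=0 T1.R1=0
T0.R0=2 T0.R1=1 T1.R0=0 T1.R1=0
T0.R0=2 T0.R1=1 T1.R0=0 T1.R1=1
T0.R0=2 T0.R1=1 T1.R0=1 T1.R1=1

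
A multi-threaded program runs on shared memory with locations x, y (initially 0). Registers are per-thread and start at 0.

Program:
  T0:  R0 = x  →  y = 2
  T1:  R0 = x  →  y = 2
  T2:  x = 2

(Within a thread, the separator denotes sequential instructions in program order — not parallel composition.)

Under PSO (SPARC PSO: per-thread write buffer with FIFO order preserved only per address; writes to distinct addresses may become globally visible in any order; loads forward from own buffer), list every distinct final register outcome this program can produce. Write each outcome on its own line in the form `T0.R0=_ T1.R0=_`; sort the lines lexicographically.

outcome vector order: (T0.R0,T1.R0)
|PSO outcomes| = 4

T0.R0=0 T1.R0=0
T0.R0=0 T1.R0=2
T0.R0=2 T1.R0=0
T0.R0=2 T1.R0=2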